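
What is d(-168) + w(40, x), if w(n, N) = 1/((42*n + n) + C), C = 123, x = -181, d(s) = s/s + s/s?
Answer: 3687/1843 ≈ 2.0005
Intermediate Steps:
d(s) = 2 (d(s) = 1 + 1 = 2)
w(n, N) = 1/(123 + 43*n) (w(n, N) = 1/((42*n + n) + 123) = 1/(43*n + 123) = 1/(123 + 43*n))
d(-168) + w(40, x) = 2 + 1/(123 + 43*40) = 2 + 1/(123 + 1720) = 2 + 1/1843 = 3687/1843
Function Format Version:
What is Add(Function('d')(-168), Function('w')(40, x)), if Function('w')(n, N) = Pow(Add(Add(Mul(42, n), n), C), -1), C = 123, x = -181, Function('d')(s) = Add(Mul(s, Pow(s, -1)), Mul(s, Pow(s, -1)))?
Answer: Rational(3687, 1843) ≈ 2.0005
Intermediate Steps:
Function('d')(s) = 2 (Function('d')(s) = Add(1, 1) = 2)
Function('w')(n, N) = Pow(Add(123, Mul(43, n)), -1) (Function('w')(n, N) = Pow(Add(Add(Mul(42, n), n), 123), -1) = Pow(Add(Mul(43, n), 123), -1) = Pow(Add(123, Mul(43, n)), -1))
Add(Function('d')(-168), Function('w')(40, x)) = Add(2, Pow(Add(123, Mul(43, 40)), -1)) = Add(2, Pow(Add(123, 1720), -1)) = Add(2, Pow(1843, -1)) = Add(2, Rational(1, 1843)) = Rational(3687, 1843)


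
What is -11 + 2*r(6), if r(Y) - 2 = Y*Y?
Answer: 65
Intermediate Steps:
r(Y) = 2 + Y**2 (r(Y) = 2 + Y*Y = 2 + Y**2)
-11 + 2*r(6) = -11 + 2*(2 + 6**2) = -11 + 2*(2 + 36) = -11 + 2*38 = -11 + 76 = 65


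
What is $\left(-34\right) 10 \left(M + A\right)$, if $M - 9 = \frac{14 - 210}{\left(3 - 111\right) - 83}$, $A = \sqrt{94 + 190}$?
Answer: $- \frac{651100}{191} - 680 \sqrt{71} \approx -9138.7$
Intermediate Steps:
$A = 2 \sqrt{71}$ ($A = \sqrt{284} = 2 \sqrt{71} \approx 16.852$)
$M = \frac{1915}{191}$ ($M = 9 + \frac{14 - 210}{\left(3 - 111\right) - 83} = 9 - \frac{196}{-108 - 83} = 9 - \frac{196}{-191} = 9 - - \frac{196}{191} = 9 + \frac{196}{191} = \frac{1915}{191} \approx 10.026$)
$\left(-34\right) 10 \left(M + A\right) = \left(-34\right) 10 \left(\frac{1915}{191} + 2 \sqrt{71}\right) = - 340 \left(\frac{1915}{191} + 2 \sqrt{71}\right) = - \frac{651100}{191} - 680 \sqrt{71}$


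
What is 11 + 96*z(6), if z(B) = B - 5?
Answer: 107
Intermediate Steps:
z(B) = -5 + B
11 + 96*z(6) = 11 + 96*(-5 + 6) = 11 + 96*1 = 11 + 96 = 107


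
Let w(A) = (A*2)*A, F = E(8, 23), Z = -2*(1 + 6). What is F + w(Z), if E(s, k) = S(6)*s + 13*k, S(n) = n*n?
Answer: 979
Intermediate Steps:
S(n) = n²
Z = -14 (Z = -2*7 = -14)
E(s, k) = 13*k + 36*s (E(s, k) = 6²*s + 13*k = 36*s + 13*k = 13*k + 36*s)
F = 587 (F = 13*23 + 36*8 = 299 + 288 = 587)
w(A) = 2*A² (w(A) = (2*A)*A = 2*A²)
F + w(Z) = 587 + 2*(-14)² = 587 + 2*196 = 587 + 392 = 979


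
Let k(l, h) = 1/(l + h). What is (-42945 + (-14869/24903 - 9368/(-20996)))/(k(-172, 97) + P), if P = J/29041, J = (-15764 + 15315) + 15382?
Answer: -2037811244098284625/23767060305183 ≈ -85741.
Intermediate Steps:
J = 14933 (J = -449 + 15382 = 14933)
k(l, h) = 1/(h + l)
P = 14933/29041 ≈ 0.51420
(-42945 + (-14869/24903 - 9368/(-20996)))/(k(-172, 97) + P) = (-42945 + (-14869/24903 - 9368/(-20996)))/(1/(97 - 172) + 14933/29041) = (-42945 + (-14869*1/24903 - 9368*(-1/20996)))/(1/(-75) + 14933/29041) = (-42945 + (-14869/24903 + 2342/5249))/(-1/75 + 14933/29041) = (-42945 - 19724555/130715847)/(1090934/2178075) = -5613611773970/130715847*2178075/1090934 = -2037811244098284625/23767060305183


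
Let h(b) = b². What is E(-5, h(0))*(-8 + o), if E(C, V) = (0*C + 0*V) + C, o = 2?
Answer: 30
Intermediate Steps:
E(C, V) = C (E(C, V) = (0 + 0) + C = 0 + C = C)
E(-5, h(0))*(-8 + o) = -5*(-8 + 2) = -5*(-6) = 30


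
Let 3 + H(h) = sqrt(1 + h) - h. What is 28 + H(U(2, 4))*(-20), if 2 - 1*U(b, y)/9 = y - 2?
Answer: 68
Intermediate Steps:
U(b, y) = 36 - 9*y (U(b, y) = 18 - 9*(y - 2) = 18 - 9*(-2 + y) = 18 + (18 - 9*y) = 36 - 9*y)
H(h) = -3 + sqrt(1 + h) - h (H(h) = -3 + (sqrt(1 + h) - h) = -3 + sqrt(1 + h) - h)
28 + H(U(2, 4))*(-20) = 28 + (-3 + sqrt(1 + (36 - 9*4)) - (36 - 9*4))*(-20) = 28 + (-3 + sqrt(1 + (36 - 36)) - (36 - 36))*(-20) = 28 + (-3 + sqrt(1 + 0) - 1*0)*(-20) = 28 + (-3 + sqrt(1) + 0)*(-20) = 28 + (-3 + 1 + 0)*(-20) = 28 - 2*(-20) = 28 + 40 = 68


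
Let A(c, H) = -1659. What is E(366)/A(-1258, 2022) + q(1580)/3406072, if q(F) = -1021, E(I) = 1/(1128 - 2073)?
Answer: -1597271783/5339886408360 ≈ -0.00029912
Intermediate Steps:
E(I) = -1/945 (E(I) = 1/(-945) = -1/945)
E(366)/A(-1258, 2022) + q(1580)/3406072 = -1/945/(-1659) - 1021/3406072 = -1/945*(-1/1659) - 1021*1/3406072 = 1/1567755 - 1021/3406072 = -1597271783/5339886408360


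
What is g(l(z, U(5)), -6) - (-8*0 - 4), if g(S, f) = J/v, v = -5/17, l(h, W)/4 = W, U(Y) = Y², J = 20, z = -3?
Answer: -64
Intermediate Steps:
l(h, W) = 4*W
v = -5/17 (v = -5*1/17 = -5/17 ≈ -0.29412)
g(S, f) = -68 (g(S, f) = 20/(-5/17) = 20*(-17/5) = -68)
g(l(z, U(5)), -6) - (-8*0 - 4) = -68 - (-8*0 - 4) = -68 - (0 - 4) = -68 - 1*(-4) = -68 + 4 = -64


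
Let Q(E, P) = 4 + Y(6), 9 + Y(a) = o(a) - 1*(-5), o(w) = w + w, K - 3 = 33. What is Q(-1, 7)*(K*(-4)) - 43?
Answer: -1771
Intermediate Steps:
K = 36 (K = 3 + 33 = 36)
o(w) = 2*w
Y(a) = -4 + 2*a (Y(a) = -9 + (2*a - 1*(-5)) = -9 + (2*a + 5) = -9 + (5 + 2*a) = -4 + 2*a)
Q(E, P) = 12 (Q(E, P) = 4 + (-4 + 2*6) = 4 + (-4 + 12) = 4 + 8 = 12)
Q(-1, 7)*(K*(-4)) - 43 = 12*(36*(-4)) - 43 = 12*(-144) - 43 = -1728 - 43 = -1771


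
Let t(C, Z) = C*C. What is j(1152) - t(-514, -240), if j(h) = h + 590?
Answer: -262454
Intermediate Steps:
j(h) = 590 + h
t(C, Z) = C²
j(1152) - t(-514, -240) = (590 + 1152) - 1*(-514)² = 1742 - 1*264196 = 1742 - 264196 = -262454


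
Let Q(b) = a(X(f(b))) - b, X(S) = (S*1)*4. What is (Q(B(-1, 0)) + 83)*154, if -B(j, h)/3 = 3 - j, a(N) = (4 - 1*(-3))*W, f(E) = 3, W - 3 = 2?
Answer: 20020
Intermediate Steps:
W = 5 (W = 3 + 2 = 5)
X(S) = 4*S (X(S) = S*4 = 4*S)
a(N) = 35 (a(N) = (4 - 1*(-3))*5 = (4 + 3)*5 = 7*5 = 35)
B(j, h) = -9 + 3*j (B(j, h) = -3*(3 - j) = -9 + 3*j)
Q(b) = 35 - b
(Q(B(-1, 0)) + 83)*154 = ((35 - (-9 + 3*(-1))) + 83)*154 = ((35 - (-9 - 3)) + 83)*154 = ((35 - 1*(-12)) + 83)*154 = ((35 + 12) + 83)*154 = (47 + 83)*154 = 130*154 = 20020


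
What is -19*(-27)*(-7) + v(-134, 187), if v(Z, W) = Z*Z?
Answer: 14365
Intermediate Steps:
v(Z, W) = Z²
-19*(-27)*(-7) + v(-134, 187) = -19*(-27)*(-7) + (-134)² = 513*(-7) + 17956 = -3591 + 17956 = 14365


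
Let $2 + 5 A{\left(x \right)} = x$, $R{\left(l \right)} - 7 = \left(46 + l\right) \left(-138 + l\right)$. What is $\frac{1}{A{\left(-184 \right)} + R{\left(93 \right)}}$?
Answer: $- \frac{5}{31426} \approx -0.0001591$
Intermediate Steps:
$R{\left(l \right)} = 7 + \left(-138 + l\right) \left(46 + l\right)$ ($R{\left(l \right)} = 7 + \left(46 + l\right) \left(-138 + l\right) = 7 + \left(-138 + l\right) \left(46 + l\right)$)
$A{\left(x \right)} = - \frac{2}{5} + \frac{x}{5}$
$\frac{1}{A{\left(-184 \right)} + R{\left(93 \right)}} = \frac{1}{\left(- \frac{2}{5} + \frac{1}{5} \left(-184\right)\right) - \left(14897 - 8649\right)} = \frac{1}{\left(- \frac{2}{5} - \frac{184}{5}\right) - 6248} = \frac{1}{- \frac{186}{5} - 6248} = \frac{1}{- \frac{31426}{5}} = - \frac{5}{31426}$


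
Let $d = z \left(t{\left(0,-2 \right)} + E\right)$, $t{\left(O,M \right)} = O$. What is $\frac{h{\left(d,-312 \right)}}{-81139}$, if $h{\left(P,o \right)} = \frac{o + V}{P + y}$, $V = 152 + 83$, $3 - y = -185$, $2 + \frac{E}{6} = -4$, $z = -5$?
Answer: $\frac{77}{29859152} \approx 2.5788 \cdot 10^{-6}$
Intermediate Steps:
$E = -36$ ($E = -12 + 6 \left(-4\right) = -12 - 24 = -36$)
$y = 188$ ($y = 3 - -185 = 3 + 185 = 188$)
$d = 180$ ($d = - 5 \left(0 - 36\right) = \left(-5\right) \left(-36\right) = 180$)
$V = 235$
$h{\left(P,o \right)} = \frac{235 + o}{188 + P}$ ($h{\left(P,o \right)} = \frac{o + 235}{P + 188} = \frac{235 + o}{188 + P}$)
$\frac{h{\left(d,-312 \right)}}{-81139} = \frac{\frac{1}{188 + 180} \left(235 - 312\right)}{-81139} = \frac{1}{368} \left(-77\right) \left(- \frac{1}{81139}\right) = \left(- \frac{77}{368}\right) \left(- \frac{1}{81139}\right) = \frac{77}{29859152}$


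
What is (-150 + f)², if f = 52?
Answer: 9604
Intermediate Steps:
(-150 + f)² = (-150 + 52)² = (-98)² = 9604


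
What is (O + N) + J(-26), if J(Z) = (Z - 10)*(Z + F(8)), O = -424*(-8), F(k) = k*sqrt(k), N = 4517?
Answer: 8845 - 576*sqrt(2) ≈ 8030.4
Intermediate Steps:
F(k) = k**(3/2)
O = 3392
J(Z) = (-10 + Z)*(Z + 16*sqrt(2)) (J(Z) = (Z - 10)*(Z + 8**(3/2)) = (-10 + Z)*(Z + 16*sqrt(2)))
(O + N) + J(-26) = (3392 + 4517) + ((-26)**2 - 160*sqrt(2) - 10*(-26) + 16*(-26)*sqrt(2)) = 7909 + (676 - 160*sqrt(2) + 260 - 416*sqrt(2)) = 7909 + (936 - 576*sqrt(2)) = 8845 - 576*sqrt(2)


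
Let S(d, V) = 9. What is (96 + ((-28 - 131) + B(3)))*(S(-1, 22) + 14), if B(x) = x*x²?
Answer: -828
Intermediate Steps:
B(x) = x³
(96 + ((-28 - 131) + B(3)))*(S(-1, 22) + 14) = (96 + ((-28 - 131) + 3³))*(9 + 14) = (96 + (-159 + 27))*23 = (96 - 132)*23 = -36*23 = -828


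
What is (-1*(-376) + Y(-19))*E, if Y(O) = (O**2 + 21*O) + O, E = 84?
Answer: 26796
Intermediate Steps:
Y(O) = O**2 + 22*O
(-1*(-376) + Y(-19))*E = (-1*(-376) - 19*(22 - 19))*84 = (376 - 19*3)*84 = (376 - 57)*84 = 319*84 = 26796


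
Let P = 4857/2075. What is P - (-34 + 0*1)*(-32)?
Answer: -2252743/2075 ≈ -1085.7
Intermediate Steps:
P = 4857/2075 (P = 4857*(1/2075) = 4857/2075 ≈ 2.3407)
P - (-34 + 0*1)*(-32) = 4857/2075 - (-34 + 0*1)*(-32) = 4857/2075 - (-34 + 0)*(-32) = 4857/2075 - (-34)*(-32) = 4857/2075 - 1*1088 = 4857/2075 - 1088 = -2252743/2075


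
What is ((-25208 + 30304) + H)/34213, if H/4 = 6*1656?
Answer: 44840/34213 ≈ 1.3106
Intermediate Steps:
H = 39744 (H = 4*(6*1656) = 4*9936 = 39744)
((-25208 + 30304) + H)/34213 = ((-25208 + 30304) + 39744)/34213 = (5096 + 39744)*(1/34213) = 44840*(1/34213) = 44840/34213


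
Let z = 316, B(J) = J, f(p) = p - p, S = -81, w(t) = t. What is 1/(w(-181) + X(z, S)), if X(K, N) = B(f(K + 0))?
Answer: -1/181 ≈ -0.0055249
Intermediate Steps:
f(p) = 0
X(K, N) = 0
1/(w(-181) + X(z, S)) = 1/(-181 + 0) = 1/(-181) = -1/181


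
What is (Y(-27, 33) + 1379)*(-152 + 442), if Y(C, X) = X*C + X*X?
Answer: 457330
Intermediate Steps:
Y(C, X) = X² + C*X (Y(C, X) = C*X + X² = X² + C*X)
(Y(-27, 33) + 1379)*(-152 + 442) = (33*(-27 + 33) + 1379)*(-152 + 442) = (33*6 + 1379)*290 = (198 + 1379)*290 = 1577*290 = 457330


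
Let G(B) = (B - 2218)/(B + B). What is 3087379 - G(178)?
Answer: 274777241/89 ≈ 3.0874e+6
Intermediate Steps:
G(B) = (-2218 + B)/(2*B) (G(B) = (-2218 + B)/((2*B)) = (-2218 + B)*(1/(2*B)) = (-2218 + B)/(2*B))
3087379 - G(178) = 3087379 - (-2218 + 178)/(2*178) = 3087379 - (-2040)/(2*178) = 3087379 - 1*(-510/89) = 3087379 + 510/89 = 274777241/89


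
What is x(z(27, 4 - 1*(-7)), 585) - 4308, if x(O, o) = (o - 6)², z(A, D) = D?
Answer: 330933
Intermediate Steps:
x(O, o) = (-6 + o)²
x(z(27, 4 - 1*(-7)), 585) - 4308 = (-6 + 585)² - 4308 = 579² - 4308 = 335241 - 4308 = 330933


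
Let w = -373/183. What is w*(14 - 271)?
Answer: 95861/183 ≈ 523.83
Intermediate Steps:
w = -373/183 (w = -373*1/183 = -373/183 ≈ -2.0382)
w*(14 - 271) = -373*(14 - 271)/183 = -373/183*(-257) = 95861/183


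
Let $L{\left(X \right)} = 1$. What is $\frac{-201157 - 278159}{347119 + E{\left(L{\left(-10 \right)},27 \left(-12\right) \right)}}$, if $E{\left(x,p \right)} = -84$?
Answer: $- \frac{479316}{347035} \approx -1.3812$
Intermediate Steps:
$\frac{-201157 - 278159}{347119 + E{\left(L{\left(-10 \right)},27 \left(-12\right) \right)}} = \frac{-201157 - 278159}{347119 - 84} = - \frac{479316}{347035}$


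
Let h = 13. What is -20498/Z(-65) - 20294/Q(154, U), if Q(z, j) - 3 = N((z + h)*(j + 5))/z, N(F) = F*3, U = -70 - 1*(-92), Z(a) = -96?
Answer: -2213329/223824 ≈ -9.8887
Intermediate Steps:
U = 22 (U = -70 + 92 = 22)
N(F) = 3*F
Q(z, j) = 3 + 3*(5 + j)*(13 + z)/z (Q(z, j) = 3 + (3*((z + 13)*(j + 5)))/z = 3 + (3*((13 + z)*(5 + j)))/z = 3 + (3*((5 + j)*(13 + z)))/z = 3 + (3*(5 + j)*(13 + z))/z = 3 + 3*(5 + j)*(13 + z)/z)
-20498/Z(-65) - 20294/Q(154, U) = -20498/(-96) - 20294/(18 + 3*22 + 195/154 + 39*22/154) = -20498*(-1/96) - 20294/(18 + 66 + 195*(1/154) + 39*22*(1/154)) = 10249/48 - 20294/(18 + 66 + 195/154 + 39/7) = 10249/48 - 20294/13989/154 = 10249/48 - 20294*154/13989 = 10249/48 - 3125276/13989 = -2213329/223824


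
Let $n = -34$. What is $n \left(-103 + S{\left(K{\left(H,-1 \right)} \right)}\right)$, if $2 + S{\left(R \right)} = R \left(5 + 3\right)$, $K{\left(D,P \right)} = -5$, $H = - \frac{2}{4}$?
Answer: $4930$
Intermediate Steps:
$H = - \frac{1}{2}$ ($H = \left(-2\right) \frac{1}{4} = - \frac{1}{2} \approx -0.5$)
$S{\left(R \right)} = -2 + 8 R$ ($S{\left(R \right)} = -2 + R \left(5 + 3\right) = -2 + R 8 = -2 + 8 R$)
$n \left(-103 + S{\left(K{\left(H,-1 \right)} \right)}\right) = - 34 \left(-103 + \left(-2 + 8 \left(-5\right)\right)\right) = - 34 \left(-103 - 42\right) = \left(-34\right) \left(-145\right) = 4930$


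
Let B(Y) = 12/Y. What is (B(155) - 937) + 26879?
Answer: 4021022/155 ≈ 25942.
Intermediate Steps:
(B(155) - 937) + 26879 = (12/155 - 937) + 26879 = -145223/155 + 26879 = 4021022/155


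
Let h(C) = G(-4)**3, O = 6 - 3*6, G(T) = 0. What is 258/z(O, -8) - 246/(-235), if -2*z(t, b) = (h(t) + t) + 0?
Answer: 10351/235 ≈ 44.047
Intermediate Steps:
O = -12 (O = 6 - 1*18 = 6 - 18 = -12)
h(C) = 0 (h(C) = 0**3 = 0)
z(t, b) = -t/2 (z(t, b) = -((0 + t) + 0)/2 = -(t + 0)/2 = -t/2)
258/z(O, -8) - 246/(-235) = 258/((-1/2*(-12))) - 246/(-235) = 258/6 - 246*(-1/235) = 258*(1/6) + 246/235 = 43 + 246/235 = 10351/235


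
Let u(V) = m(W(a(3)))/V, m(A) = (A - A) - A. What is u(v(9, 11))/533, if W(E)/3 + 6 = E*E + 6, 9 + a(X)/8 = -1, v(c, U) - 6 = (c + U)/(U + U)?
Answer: -52800/10127 ≈ -5.2138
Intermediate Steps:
v(c, U) = 6 + (U + c)/(2*U) (v(c, U) = 6 + (c + U)/(U + U) = 6 + (U + c)/((2*U)) = 6 + (U + c)*(1/(2*U)) = 6 + (U + c)/(2*U))
a(X) = -80 (a(X) = -72 + 8*(-1) = -72 - 8 = -80)
W(E) = 3*E**2 (W(E) = -18 + 3*(E*E + 6) = -18 + 3*(E**2 + 6) = -18 + 3*(6 + E**2) = -18 + (18 + 3*E**2) = 3*E**2)
m(A) = -A (m(A) = 0 - A = -A)
u(V) = -19200/V (u(V) = (-3*(-80)**2)/V = (-3*6400)/V = (-1*19200)/V = -19200/V)
u(v(9, 11))/533 = -19200*22/(9 + 13*11)/533 = -19200*22/(9 + 143)*(1/533) = -19200/((1/2)*(1/11)*152)*(1/533) = -19200/76/11*(1/533) = -19200*11/76*(1/533) = -52800/19*1/533 = -52800/10127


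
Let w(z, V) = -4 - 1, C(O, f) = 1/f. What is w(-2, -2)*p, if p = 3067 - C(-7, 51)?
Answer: -782080/51 ≈ -15335.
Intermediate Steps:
w(z, V) = -5
p = 156416/51 (p = 3067 - 1/51 = 156416/51 ≈ 3067.0)
w(-2, -2)*p = -5*156416/51 = -782080/51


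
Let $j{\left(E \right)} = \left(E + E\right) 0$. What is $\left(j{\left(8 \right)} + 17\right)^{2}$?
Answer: $289$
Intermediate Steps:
$j{\left(E \right)} = 0$ ($j{\left(E \right)} = 2 E 0 = 0$)
$\left(j{\left(8 \right)} + 17\right)^{2} = \left(0 + 17\right)^{2} = 17^{2} = 289$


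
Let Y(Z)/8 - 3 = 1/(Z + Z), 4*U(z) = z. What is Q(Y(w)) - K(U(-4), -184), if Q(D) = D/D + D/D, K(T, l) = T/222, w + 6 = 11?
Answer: 445/222 ≈ 2.0045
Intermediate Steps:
w = 5 (w = -6 + 11 = 5)
U(z) = z/4
K(T, l) = T/222 (K(T, l) = T*(1/222) = T/222)
Y(Z) = 24 + 4/Z (Y(Z) = 24 + 8/(Z + Z) = 24 + 8/((2*Z)) = 24 + 8*(1/(2*Z)) = 24 + 4/Z)
Q(D) = 2 (Q(D) = 1 + 1 = 2)
Q(Y(w)) - K(U(-4), -184) = 2 - (1/4)*(-4)/222 = 2 - (-1)/222 = 2 - 1*(-1/222) = 2 + 1/222 = 445/222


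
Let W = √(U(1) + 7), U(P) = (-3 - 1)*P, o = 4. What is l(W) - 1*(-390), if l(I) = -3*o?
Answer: 378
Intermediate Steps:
U(P) = -4*P
W = √3 (W = √(-4*1 + 7) = √(-4 + 7) = √3 ≈ 1.7320)
l(I) = -12 (l(I) = -3*4 = -12)
l(W) - 1*(-390) = -12 - 1*(-390) = -12 + 390 = 378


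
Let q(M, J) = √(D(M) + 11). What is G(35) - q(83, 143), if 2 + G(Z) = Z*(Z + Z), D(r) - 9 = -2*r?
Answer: 2448 - I*√146 ≈ 2448.0 - 12.083*I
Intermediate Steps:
D(r) = 9 - 2*r
G(Z) = -2 + 2*Z² (G(Z) = -2 + Z*(Z + Z) = -2 + Z*(2*Z) = -2 + 2*Z²)
q(M, J) = √(20 - 2*M) (q(M, J) = √((9 - 2*M) + 11) = √(20 - 2*M))
G(35) - q(83, 143) = (-2 + 2*35²) - √(20 - 2*83) = (-2 + 2*1225) - √(20 - 166) = (-2 + 2450) - √(-146) = 2448 - I*√146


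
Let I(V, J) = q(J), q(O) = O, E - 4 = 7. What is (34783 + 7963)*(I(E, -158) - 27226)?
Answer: -1170556464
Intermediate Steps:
E = 11 (E = 4 + 7 = 11)
I(V, J) = J
(34783 + 7963)*(I(E, -158) - 27226) = (34783 + 7963)*(-158 - 27226) = 42746*(-27384) = -1170556464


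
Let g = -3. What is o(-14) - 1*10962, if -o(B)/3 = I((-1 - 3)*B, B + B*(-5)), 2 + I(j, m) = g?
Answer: -10947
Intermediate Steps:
I(j, m) = -5 (I(j, m) = -2 - 3 = -5)
o(B) = 15 (o(B) = -3*(-5) = 15)
o(-14) - 1*10962 = 15 - 1*10962 = 15 - 10962 = -10947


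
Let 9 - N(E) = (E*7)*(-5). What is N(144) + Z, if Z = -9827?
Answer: -4778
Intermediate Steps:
N(E) = 9 + 35*E (N(E) = 9 - E*7*(-5) = 9 - 7*E*(-5) = 9 - (-35)*E = 9 + 35*E)
N(144) + Z = (9 + 35*144) - 9827 = (9 + 5040) - 9827 = 5049 - 9827 = -4778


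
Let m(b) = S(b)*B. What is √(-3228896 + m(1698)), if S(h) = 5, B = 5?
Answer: I*√3228871 ≈ 1796.9*I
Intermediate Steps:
m(b) = 25 (m(b) = 5*5 = 25)
√(-3228896 + m(1698)) = √(-3228896 + 25) = √(-3228871) = I*√3228871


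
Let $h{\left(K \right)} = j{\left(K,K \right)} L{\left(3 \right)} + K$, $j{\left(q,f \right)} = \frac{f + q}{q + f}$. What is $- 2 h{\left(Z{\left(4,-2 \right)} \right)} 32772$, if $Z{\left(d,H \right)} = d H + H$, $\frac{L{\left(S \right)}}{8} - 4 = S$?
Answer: $-3015024$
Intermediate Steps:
$j{\left(q,f \right)} = 1$ ($j{\left(q,f \right)} = \frac{f + q}{f + q} = 1$)
$L{\left(S \right)} = 32 + 8 S$
$Z{\left(d,H \right)} = H + H d$ ($Z{\left(d,H \right)} = H d + H = H + H d$)
$h{\left(K \right)} = 56 + K$ ($h{\left(K \right)} = 1 \left(32 + 8 \cdot 3\right) + K = 1 \left(32 + 24\right) + K = 1 \cdot 56 + K = 56 + K$)
$- 2 h{\left(Z{\left(4,-2 \right)} \right)} 32772 = - 2 \left(56 - 2 \left(1 + 4\right)\right) 32772 = - 2 \left(56 - 10\right) 32772 = \left(-2\right) 46 \cdot 32772 = \left(-92\right) 32772 = -3015024$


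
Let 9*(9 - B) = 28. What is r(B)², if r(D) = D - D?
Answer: 0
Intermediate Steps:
B = 53/9 (B = 9 - ⅑*28 = 9 - 28/9 = 53/9 ≈ 5.8889)
r(D) = 0
r(B)² = 0² = 0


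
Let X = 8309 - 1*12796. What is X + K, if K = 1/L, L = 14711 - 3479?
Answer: -50397983/11232 ≈ -4487.0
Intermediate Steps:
L = 11232
X = -4487 (X = 8309 - 12796 = -4487)
K = 1/11232 ≈ 8.9031e-5
X + K = -4487 + 1/11232 = -50397983/11232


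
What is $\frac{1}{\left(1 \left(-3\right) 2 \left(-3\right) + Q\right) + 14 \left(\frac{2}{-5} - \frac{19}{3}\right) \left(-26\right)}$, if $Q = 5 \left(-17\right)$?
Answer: $\frac{15}{35759} \approx 0.00041947$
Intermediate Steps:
$Q = -85$
$\frac{1}{\left(1 \left(-3\right) 2 \left(-3\right) + Q\right) + 14 \left(\frac{2}{-5} - \frac{19}{3}\right) \left(-26\right)} = \frac{1}{\left(1 \left(-3\right) 2 \left(-3\right) - 85\right) + 14 \left(\frac{2}{-5} - \frac{19}{3}\right) \left(-26\right)} = \frac{1}{\left(\left(-3\right) 2 \left(-3\right) - 85\right) + 14 \left(2 \left(- \frac{1}{5}\right) - \frac{19}{3}\right) \left(-26\right)} = \frac{1}{\left(\left(-6\right) \left(-3\right) - 85\right) + 14 \left(- \frac{2}{5} - \frac{19}{3}\right) \left(-26\right)} = \frac{1}{\left(18 - 85\right) + 14 \left(- \frac{101}{15}\right) \left(-26\right)} = \frac{1}{-67 - - \frac{36764}{15}} = \frac{1}{-67 + \frac{36764}{15}} = \frac{1}{\frac{35759}{15}} = \frac{15}{35759}$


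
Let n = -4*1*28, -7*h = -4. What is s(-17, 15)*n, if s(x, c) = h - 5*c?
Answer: 8336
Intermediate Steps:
h = 4/7 (h = -⅐*(-4) = 4/7 ≈ 0.57143)
s(x, c) = 4/7 - 5*c
n = -112 (n = -4*28 = -112)
s(-17, 15)*n = (4/7 - 5*15)*(-112) = (4/7 - 75)*(-112) = -521/7*(-112) = 8336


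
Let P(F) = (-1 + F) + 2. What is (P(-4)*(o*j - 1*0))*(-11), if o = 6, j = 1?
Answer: 198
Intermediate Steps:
P(F) = 1 + F
(P(-4)*(o*j - 1*0))*(-11) = ((1 - 4)*(6*1 - 1*0))*(-11) = -3*(6 + 0)*(-11) = -3*6*(-11) = -18*(-11) = 198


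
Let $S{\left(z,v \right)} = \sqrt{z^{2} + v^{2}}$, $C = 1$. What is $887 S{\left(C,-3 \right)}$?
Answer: $887 \sqrt{10} \approx 2804.9$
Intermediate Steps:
$S{\left(z,v \right)} = \sqrt{v^{2} + z^{2}}$
$887 S{\left(C,-3 \right)} = 887 \sqrt{\left(-3\right)^{2} + 1^{2}} = 887 \sqrt{9 + 1} = 887 \sqrt{10}$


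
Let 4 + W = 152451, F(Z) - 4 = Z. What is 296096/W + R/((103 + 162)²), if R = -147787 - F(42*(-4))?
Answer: -1711341881/10705590575 ≈ -0.15985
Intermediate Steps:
F(Z) = 4 + Z
W = 152447 (W = -4 + 152451 = 152447)
R = -147623 (R = -147787 - (4 + 42*(-4)) = -147787 - (4 - 168) = -147787 - 1*(-164) = -147787 + 164 = -147623)
296096/W + R/((103 + 162)²) = 296096/152447 - 147623/(103 + 162)² = 296096*(1/152447) - 147623/(265²) = 296096/152447 - 147623/70225 = -1711341881/10705590575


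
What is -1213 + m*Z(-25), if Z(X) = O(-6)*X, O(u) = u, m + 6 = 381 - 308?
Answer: 8837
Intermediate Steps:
m = 67 (m = -6 + (381 - 308) = -6 + 73 = 67)
Z(X) = -6*X
-1213 + m*Z(-25) = -1213 + 67*(-6*(-25)) = -1213 + 67*150 = -1213 + 10050 = 8837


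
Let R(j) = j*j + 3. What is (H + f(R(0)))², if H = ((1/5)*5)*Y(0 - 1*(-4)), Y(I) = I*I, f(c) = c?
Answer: 361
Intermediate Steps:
R(j) = 3 + j² (R(j) = j² + 3 = 3 + j²)
Y(I) = I²
H = 16 (H = ((1/5)*5)*(0 - 1*(-4))² = ((1*(⅕))*5)*(0 + 4)² = ((⅕)*5)*4² = 1*16 = 16)
(H + f(R(0)))² = (16 + (3 + 0²))² = (16 + (3 + 0))² = (16 + 3)² = 19² = 361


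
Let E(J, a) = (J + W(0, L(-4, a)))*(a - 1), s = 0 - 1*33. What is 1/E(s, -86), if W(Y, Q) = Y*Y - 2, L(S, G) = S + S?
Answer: 1/3045 ≈ 0.00032841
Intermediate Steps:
L(S, G) = 2*S
s = -33 (s = 0 - 33 = -33)
W(Y, Q) = -2 + Y**2 (W(Y, Q) = Y**2 - 2 = -2 + Y**2)
E(J, a) = (-1 + a)*(-2 + J) (E(J, a) = (J + (-2 + 0**2))*(a - 1) = (J + (-2 + 0))*(-1 + a) = (J - 2)*(-1 + a) = (-2 + J)*(-1 + a) = (-1 + a)*(-2 + J))
1/E(s, -86) = 1/(2 - 1*(-33) - 2*(-86) - 33*(-86)) = 1/(2 + 33 + 172 + 2838) = 1/3045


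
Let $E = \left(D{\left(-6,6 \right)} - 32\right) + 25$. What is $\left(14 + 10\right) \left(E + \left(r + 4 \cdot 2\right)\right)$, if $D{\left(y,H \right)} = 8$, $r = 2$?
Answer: $264$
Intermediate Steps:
$E = 1$ ($E = \left(8 - 32\right) + 25 = -24 + 25 = 1$)
$\left(14 + 10\right) \left(E + \left(r + 4 \cdot 2\right)\right) = \left(14 + 10\right) \left(1 + \left(2 + 4 \cdot 2\right)\right) = 24 \left(1 + \left(2 + 8\right)\right) = 24 \left(1 + 10\right) = 24 \cdot 11 = 264$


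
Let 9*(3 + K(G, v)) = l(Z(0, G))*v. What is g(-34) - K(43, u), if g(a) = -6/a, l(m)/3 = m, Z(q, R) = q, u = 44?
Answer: 54/17 ≈ 3.1765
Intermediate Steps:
l(m) = 3*m
K(G, v) = -3 (K(G, v) = -3 + ((3*0)*v)/9 = -3 + (0*v)/9 = -3 + (1/9)*0 = -3 + 0 = -3)
g(-34) - K(43, u) = -6/(-34) - 1*(-3) = -6*(-1/34) + 3 = 3/17 + 3 = 54/17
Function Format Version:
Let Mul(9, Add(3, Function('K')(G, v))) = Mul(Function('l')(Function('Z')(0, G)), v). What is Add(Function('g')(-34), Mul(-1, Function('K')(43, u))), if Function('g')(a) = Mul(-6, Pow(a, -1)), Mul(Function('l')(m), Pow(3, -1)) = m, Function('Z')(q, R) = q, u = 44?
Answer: Rational(54, 17) ≈ 3.1765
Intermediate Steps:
Function('l')(m) = Mul(3, m)
Function('K')(G, v) = -3 (Function('K')(G, v) = Add(-3, Mul(Rational(1, 9), Mul(Mul(3, 0), v))) = Add(-3, Mul(Rational(1, 9), Mul(0, v))) = Add(-3, Mul(Rational(1, 9), 0)) = Add(-3, 0) = -3)
Add(Function('g')(-34), Mul(-1, Function('K')(43, u))) = Add(Mul(-6, Pow(-34, -1)), Mul(-1, -3)) = Add(Mul(-6, Rational(-1, 34)), 3) = Add(Rational(3, 17), 3) = Rational(54, 17)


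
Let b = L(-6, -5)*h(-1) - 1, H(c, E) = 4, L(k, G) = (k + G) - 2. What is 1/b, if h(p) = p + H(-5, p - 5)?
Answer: -1/40 ≈ -0.025000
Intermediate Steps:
L(k, G) = -2 + G + k (L(k, G) = (G + k) - 2 = -2 + G + k)
h(p) = 4 + p (h(p) = p + 4 = 4 + p)
b = -40 (b = (-2 - 5 - 6)*(4 - 1) - 1 = -13*3 - 1 = -39 - 1 = -40)
1/b = 1/(-40) = -1/40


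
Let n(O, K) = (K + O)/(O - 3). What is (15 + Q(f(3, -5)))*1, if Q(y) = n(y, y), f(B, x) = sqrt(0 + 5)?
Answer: 25/2 - 3*sqrt(5)/2 ≈ 9.1459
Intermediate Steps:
f(B, x) = sqrt(5)
n(O, K) = (K + O)/(-3 + O)
Q(y) = 2*y/(-3 + y) (Q(y) = (y + y)/(-3 + y) = (2*y)/(-3 + y) = 2*y/(-3 + y))
(15 + Q(f(3, -5)))*1 = (15 + 2*sqrt(5)/(-3 + sqrt(5)))*1 = 15 + 2*sqrt(5)/(-3 + sqrt(5))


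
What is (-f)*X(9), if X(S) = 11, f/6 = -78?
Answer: 5148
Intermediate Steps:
f = -468 (f = 6*(-78) = -468)
(-f)*X(9) = -1*(-468)*11 = 468*11 = 5148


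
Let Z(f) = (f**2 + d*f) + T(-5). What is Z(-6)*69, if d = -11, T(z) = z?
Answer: 6693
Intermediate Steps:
Z(f) = -5 + f**2 - 11*f (Z(f) = (f**2 - 11*f) - 5 = -5 + f**2 - 11*f)
Z(-6)*69 = (-5 + (-6)**2 - 11*(-6))*69 = (-5 + 36 + 66)*69 = 97*69 = 6693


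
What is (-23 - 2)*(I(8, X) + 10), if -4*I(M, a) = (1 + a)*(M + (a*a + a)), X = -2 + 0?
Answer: -625/2 ≈ -312.50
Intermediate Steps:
X = -2
I(M, a) = -(1 + a)*(M + a + a**2)/4 (I(M, a) = -(1 + a)*(M + (a*a + a))/4 = -(1 + a)*(M + (a**2 + a))/4 = -(1 + a)*(M + (a + a**2))/4 = -(1 + a)*(M + a + a**2)/4)
(-23 - 2)*(I(8, X) + 10) = (-23 - 2)*((-1/2*(-2)**2 - 1/4*8 - 1/4*(-2) - 1/4*(-2)**3 - 1/4*8*(-2)) + 10) = -25*((-1/2*4 - 2 + 1/2 - 1/4*(-8) + 4) + 10) = -25*((-2 - 2 + 1/2 + 2 + 4) + 10) = -25*(5/2 + 10) = -25*25/2 = -625/2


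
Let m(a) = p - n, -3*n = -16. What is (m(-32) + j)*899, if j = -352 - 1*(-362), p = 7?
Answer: 31465/3 ≈ 10488.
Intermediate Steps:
n = 16/3 (n = -⅓*(-16) = 16/3 ≈ 5.3333)
j = 10 (j = -352 + 362 = 10)
m(a) = 5/3 (m(a) = 7 - 1*16/3 = 7 - 16/3 = 5/3)
(m(-32) + j)*899 = (5/3 + 10)*899 = (35/3)*899 = 31465/3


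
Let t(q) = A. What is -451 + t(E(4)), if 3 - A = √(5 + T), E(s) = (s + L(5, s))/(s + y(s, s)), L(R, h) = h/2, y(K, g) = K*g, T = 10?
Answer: -448 - √15 ≈ -451.87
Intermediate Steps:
L(R, h) = h/2 (L(R, h) = h*(½) = h/2)
E(s) = 3*s/(2*(s + s²)) (E(s) = (s + s/2)/(s + s*s) = (3*s/2)/(s + s²) = 3*s/(2*(s + s²)))
A = 3 - √15 (A = 3 - √(5 + 10) = 3 - √15 ≈ -0.87298)
t(q) = 3 - √15
-451 + t(E(4)) = -451 + (3 - √15) = -448 - √15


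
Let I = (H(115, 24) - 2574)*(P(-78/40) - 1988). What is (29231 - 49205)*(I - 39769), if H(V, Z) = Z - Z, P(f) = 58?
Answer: -98432890674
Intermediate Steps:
H(V, Z) = 0
I = 4967820 (I = (0 - 2574)*(58 - 1988) = -2574*(-1930) = 4967820)
(29231 - 49205)*(I - 39769) = (29231 - 49205)*(4967820 - 39769) = -19974*4928051 = -98432890674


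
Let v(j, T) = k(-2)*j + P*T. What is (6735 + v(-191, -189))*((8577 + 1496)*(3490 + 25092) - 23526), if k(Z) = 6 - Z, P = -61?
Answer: 4818009218560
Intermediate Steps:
v(j, T) = -61*T + 8*j (v(j, T) = (6 - 1*(-2))*j - 61*T = (6 + 2)*j - 61*T = 8*j - 61*T = -61*T + 8*j)
(6735 + v(-191, -189))*((8577 + 1496)*(3490 + 25092) - 23526) = (6735 + (-61*(-189) + 8*(-191)))*((8577 + 1496)*(3490 + 25092) - 23526) = (6735 + (11529 - 1528))*(10073*28582 - 23526) = (6735 + 10001)*(287906486 - 23526) = 16736*287882960 = 4818009218560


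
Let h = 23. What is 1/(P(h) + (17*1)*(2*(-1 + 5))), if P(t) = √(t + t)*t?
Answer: -68/2919 + 23*√46/5838 ≈ 0.0034247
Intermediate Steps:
P(t) = √2*t^(3/2) (P(t) = √(2*t)*t = (√2*√t)*t = √2*t^(3/2))
1/(P(h) + (17*1)*(2*(-1 + 5))) = 1/(√2*23^(3/2) + (17*1)*(2*(-1 + 5))) = 1/(√2*(23*√23) + 17*(2*4)) = 1/(23*√46 + 17*8) = 1/(23*√46 + 136) = 1/(136 + 23*√46)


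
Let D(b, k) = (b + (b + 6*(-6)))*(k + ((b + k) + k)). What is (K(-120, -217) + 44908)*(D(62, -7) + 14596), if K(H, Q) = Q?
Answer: 813554964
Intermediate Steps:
D(b, k) = (-36 + 2*b)*(b + 3*k) (D(b, k) = (b + (b - 36))*(k + (b + 2*k)) = (b + (-36 + b))*(b + 3*k) = (-36 + 2*b)*(b + 3*k))
(K(-120, -217) + 44908)*(D(62, -7) + 14596) = (-217 + 44908)*((-108*(-7) - 36*62 + 2*62**2 + 6*62*(-7)) + 14596) = 44691*((756 - 2232 + 2*3844 - 2604) + 14596) = 44691*((756 - 2232 + 7688 - 2604) + 14596) = 44691*(3608 + 14596) = 44691*18204 = 813554964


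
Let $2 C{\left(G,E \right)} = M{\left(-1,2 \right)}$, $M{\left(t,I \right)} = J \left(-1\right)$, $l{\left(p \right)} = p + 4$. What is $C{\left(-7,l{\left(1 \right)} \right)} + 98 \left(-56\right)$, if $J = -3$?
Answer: $- \frac{10973}{2} \approx -5486.5$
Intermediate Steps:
$l{\left(p \right)} = 4 + p$
$M{\left(t,I \right)} = 3$ ($M{\left(t,I \right)} = \left(-3\right) \left(-1\right) = 3$)
$C{\left(G,E \right)} = \frac{3}{2}$ ($C{\left(G,E \right)} = \frac{1}{2} \cdot 3 = \frac{3}{2}$)
$C{\left(-7,l{\left(1 \right)} \right)} + 98 \left(-56\right) = \frac{3}{2} + 98 \left(-56\right) = \frac{3}{2} - 5488 = - \frac{10973}{2}$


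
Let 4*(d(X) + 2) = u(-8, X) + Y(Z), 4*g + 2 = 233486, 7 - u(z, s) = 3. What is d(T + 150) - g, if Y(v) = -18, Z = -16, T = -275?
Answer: -116753/2 ≈ -58377.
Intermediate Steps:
u(z, s) = 4 (u(z, s) = 7 - 1*3 = 7 - 3 = 4)
g = 58371 (g = -½ + (¼)*233486 = -½ + 116743/2 = 58371)
d(X) = -11/2 (d(X) = -2 + (4 - 18)/4 = -2 + (¼)*(-14) = -2 - 7/2 = -11/2)
d(T + 150) - g = -11/2 - 1*58371 = -11/2 - 58371 = -116753/2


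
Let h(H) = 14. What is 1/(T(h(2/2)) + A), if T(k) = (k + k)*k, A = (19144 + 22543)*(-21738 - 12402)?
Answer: -1/1423193788 ≈ -7.0265e-10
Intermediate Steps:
A = -1423194180 (A = 41687*(-34140) = -1423194180)
T(k) = 2*k² (T(k) = (2*k)*k = 2*k²)
1/(T(h(2/2)) + A) = 1/(2*14² - 1423194180) = 1/(2*196 - 1423194180) = 1/(392 - 1423194180) = 1/(-1423193788) = -1/1423193788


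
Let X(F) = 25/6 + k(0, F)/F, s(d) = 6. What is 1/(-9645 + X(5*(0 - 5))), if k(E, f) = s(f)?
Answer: -150/1446161 ≈ -0.00010372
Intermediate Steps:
k(E, f) = 6
X(F) = 25/6 + 6/F
1/(-9645 + X(5*(0 - 5))) = 1/(-9645 + (25/6 + 6/((5*(0 - 5))))) = 1/(-9645 + (25/6 + 6/((5*(-5))))) = 1/(-9645 + (25/6 + 6/(-25))) = 1/(-9645 + (25/6 + 6*(-1/25))) = 1/(-9645 + (25/6 - 6/25)) = 1/(-9645 + 589/150) = 1/(-1446161/150) = -150/1446161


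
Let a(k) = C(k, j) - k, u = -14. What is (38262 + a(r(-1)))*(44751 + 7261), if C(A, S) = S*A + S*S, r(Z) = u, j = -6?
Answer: 1997052752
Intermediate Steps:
r(Z) = -14
C(A, S) = S**2 + A*S (C(A, S) = A*S + S**2 = S**2 + A*S)
a(k) = 36 - 7*k (a(k) = -6*(k - 6) - k = -6*(-6 + k) - k = (36 - 6*k) - k = 36 - 7*k)
(38262 + a(r(-1)))*(44751 + 7261) = (38262 + (36 - 7*(-14)))*(44751 + 7261) = (38262 + (36 + 98))*52012 = (38262 + 134)*52012 = 38396*52012 = 1997052752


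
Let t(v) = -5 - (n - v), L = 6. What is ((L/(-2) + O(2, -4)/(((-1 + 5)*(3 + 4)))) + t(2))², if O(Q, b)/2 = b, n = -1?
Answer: 1369/49 ≈ 27.939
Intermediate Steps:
O(Q, b) = 2*b
t(v) = -4 + v (t(v) = -5 - (-1 - v) = -5 + (1 + v) = -4 + v)
((L/(-2) + O(2, -4)/(((-1 + 5)*(3 + 4)))) + t(2))² = ((6/(-2) + (2*(-4))/(((-1 + 5)*(3 + 4)))) + (-4 + 2))² = ((6*(-½) - 8/(4*7)) - 2)² = ((-3 - 8/28) - 2)² = ((-3 - 8*1/28) - 2)² = ((-3 - 2/7) - 2)² = (-23/7 - 2)² = (-37/7)² = 1369/49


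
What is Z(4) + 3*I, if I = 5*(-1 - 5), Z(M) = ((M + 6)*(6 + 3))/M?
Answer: -135/2 ≈ -67.500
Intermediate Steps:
Z(M) = (54 + 9*M)/M (Z(M) = ((6 + M)*9)/M = (54 + 9*M)/M)
I = -30 (I = 5*(-6) = -30)
Z(4) + 3*I = (9 + 54/4) + 3*(-30) = (9 + 54*(1/4)) - 90 = (9 + 27/2) - 90 = 45/2 - 90 = -135/2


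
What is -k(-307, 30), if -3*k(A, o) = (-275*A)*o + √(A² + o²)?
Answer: 844250 + √95149/3 ≈ 8.4435e+5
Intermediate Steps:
k(A, o) = -√(A² + o²)/3 + 275*A*o/3 (k(A, o) = -((-275*A)*o + √(A² + o²))/3 = -(-275*A*o + √(A² + o²))/3 = -(√(A² + o²) - 275*A*o)/3 = -√(A² + o²)/3 + 275*A*o/3)
-k(-307, 30) = -(-√((-307)² + 30²)/3 + (275/3)*(-307)*30) = -(-√(94249 + 900)/3 - 844250) = -(-√95149/3 - 844250) = -(-844250 - √95149/3) = 844250 + √95149/3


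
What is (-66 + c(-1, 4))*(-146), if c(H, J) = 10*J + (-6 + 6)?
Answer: 3796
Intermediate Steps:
c(H, J) = 10*J (c(H, J) = 10*J + 0 = 10*J)
(-66 + c(-1, 4))*(-146) = (-66 + 10*4)*(-146) = (-66 + 40)*(-146) = -26*(-146) = 3796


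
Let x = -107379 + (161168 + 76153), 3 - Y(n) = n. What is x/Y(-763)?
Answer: 64971/383 ≈ 169.64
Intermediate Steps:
Y(n) = 3 - n
x = 129942 (x = -107379 + 237321 = 129942)
x/Y(-763) = 129942/(3 - 1*(-763)) = 129942/(3 + 763) = 129942/766 = 129942*(1/766) = 64971/383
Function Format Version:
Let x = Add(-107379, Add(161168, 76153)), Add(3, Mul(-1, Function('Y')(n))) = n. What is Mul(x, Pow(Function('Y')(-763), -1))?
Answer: Rational(64971, 383) ≈ 169.64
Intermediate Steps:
Function('Y')(n) = Add(3, Mul(-1, n))
x = 129942 (x = Add(-107379, 237321) = 129942)
Mul(x, Pow(Function('Y')(-763), -1)) = Mul(129942, Pow(Add(3, Mul(-1, -763)), -1)) = Mul(129942, Pow(Add(3, 763), -1)) = Mul(129942, Pow(766, -1)) = Mul(129942, Rational(1, 766)) = Rational(64971, 383)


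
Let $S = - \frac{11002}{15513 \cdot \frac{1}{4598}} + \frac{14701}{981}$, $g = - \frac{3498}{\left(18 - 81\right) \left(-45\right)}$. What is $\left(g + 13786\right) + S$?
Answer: $\frac{5613372658751}{532638855} \approx 10539.0$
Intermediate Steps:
$g = - \frac{1166}{945}$ ($g = - \frac{3498}{\left(-63\right) \left(-45\right)} = - \frac{3498}{2835} = \left(-3498\right) \frac{1}{2835} = - \frac{1166}{945} \approx -1.2339$)
$S = - \frac{16465994221}{5072751}$ ($S = - \frac{11002}{15513 \cdot \frac{1}{4598}} + 14701 \cdot \frac{1}{981} = - \frac{11002}{\frac{15513}{4598}} + \frac{14701}{981} = \left(-11002\right) \frac{4598}{15513} + \frac{14701}{981} = - \frac{50587196}{15513} + \frac{14701}{981} = - \frac{16465994221}{5072751} \approx -3246.0$)
$\left(g + 13786\right) + S = \left(- \frac{1166}{945} + 13786\right) - \frac{16465994221}{5072751} = \frac{13026604}{945} - \frac{16465994221}{5072751} = \frac{5613372658751}{532638855}$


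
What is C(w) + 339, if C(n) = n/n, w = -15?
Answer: 340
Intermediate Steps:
C(n) = 1
C(w) + 339 = 1 + 339 = 340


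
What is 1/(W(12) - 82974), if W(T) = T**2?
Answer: -1/82830 ≈ -1.2073e-5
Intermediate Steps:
1/(W(12) - 82974) = 1/(12**2 - 82974) = 1/(144 - 82974) = 1/(-82830) = -1/82830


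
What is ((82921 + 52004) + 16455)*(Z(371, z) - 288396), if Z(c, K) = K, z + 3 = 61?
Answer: -43648606440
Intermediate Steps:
z = 58 (z = -3 + 61 = 58)
((82921 + 52004) + 16455)*(Z(371, z) - 288396) = ((82921 + 52004) + 16455)*(58 - 288396) = (134925 + 16455)*(-288338) = 151380*(-288338) = -43648606440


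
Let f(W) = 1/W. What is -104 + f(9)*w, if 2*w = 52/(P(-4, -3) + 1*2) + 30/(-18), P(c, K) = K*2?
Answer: -2830/27 ≈ -104.81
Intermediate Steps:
P(c, K) = 2*K
w = -22/3 (w = (52/(2*(-3) + 1*2) + 30/(-18))/2 = (52/(-6 + 2) + 30*(-1/18))/2 = (52/(-4) - 5/3)/2 = (52*(-1/4) - 5/3)/2 = (-13 - 5/3)/2 = (1/2)*(-44/3) = -22/3 ≈ -7.3333)
-104 + f(9)*w = -104 - 22/3/9 = -104 + (1/9)*(-22/3) = -104 - 22/27 = -2830/27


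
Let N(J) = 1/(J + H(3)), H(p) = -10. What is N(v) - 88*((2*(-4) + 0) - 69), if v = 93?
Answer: 562409/83 ≈ 6776.0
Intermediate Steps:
N(J) = 1/(-10 + J) (N(J) = 1/(J - 10) = 1/(-10 + J))
N(v) - 88*((2*(-4) + 0) - 69) = 1/(-10 + 93) - 88*((2*(-4) + 0) - 69) = 1/83 - 88*((-8 + 0) - 69) = 1/83 - 88*(-8 - 69) = 1/83 - 88*(-77) = 1/83 - 1*(-6776) = 1/83 + 6776 = 562409/83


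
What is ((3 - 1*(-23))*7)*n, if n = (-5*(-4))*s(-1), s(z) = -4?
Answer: -14560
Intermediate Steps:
n = -80 (n = -5*(-4)*(-4) = 20*(-4) = -80)
((3 - 1*(-23))*7)*n = ((3 - 1*(-23))*7)*(-80) = ((3 + 23)*7)*(-80) = (26*7)*(-80) = 182*(-80) = -14560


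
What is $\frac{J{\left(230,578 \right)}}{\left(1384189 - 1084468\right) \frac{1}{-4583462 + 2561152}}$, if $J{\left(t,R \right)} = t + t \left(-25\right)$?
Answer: $\frac{3721050400}{99907} \approx 37245.0$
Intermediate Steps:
$J{\left(t,R \right)} = - 24 t$ ($J{\left(t,R \right)} = t - 25 t = - 24 t$)
$\frac{J{\left(230,578 \right)}}{\left(1384189 - 1084468\right) \frac{1}{-4583462 + 2561152}} = \frac{\left(-24\right) 230}{\left(1384189 - 1084468\right) \frac{1}{-4583462 + 2561152}} = - \frac{5520}{299721 \frac{1}{-2022310}} = - \frac{5520}{299721 \left(- \frac{1}{2022310}\right)} = - \frac{5520}{- \frac{299721}{2022310}} = \left(-5520\right) \left(- \frac{2022310}{299721}\right) = \frac{3721050400}{99907}$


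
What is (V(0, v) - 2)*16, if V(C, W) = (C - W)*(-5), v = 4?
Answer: 288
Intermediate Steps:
V(C, W) = -5*C + 5*W
(V(0, v) - 2)*16 = ((-5*0 + 5*4) - 2)*16 = ((0 + 20) - 2)*16 = (20 - 2)*16 = 18*16 = 288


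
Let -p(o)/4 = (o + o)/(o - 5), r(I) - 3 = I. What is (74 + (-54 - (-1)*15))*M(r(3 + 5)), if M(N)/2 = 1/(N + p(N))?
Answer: -210/11 ≈ -19.091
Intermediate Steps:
r(I) = 3 + I
p(o) = -8*o/(-5 + o) (p(o) = -4*(o + o)/(o - 5) = -4*2*o/(-5 + o) = -8*o/(-5 + o))
M(N) = 2/(N - 8*N/(-5 + N))
(74 + (-54 - (-1)*15))*M(r(3 + 5)) = (74 + (-54 - (-1)*15))*(2*(-5 + (3 + (3 + 5)))/((3 + (3 + 5))*(-13 + (3 + (3 + 5))))) = (74 + (-54 - 1*(-15)))*(2*(-5 + (3 + 8))/((3 + 8)*(-13 + (3 + 8)))) = (74 + (-54 + 15))*(2*(-5 + 11)/(11*(-13 + 11))) = (74 - 39)*(2*(1/11)*6/(-2)) = 35*(2*(1/11)*(-1/2)*6) = 35*(-6/11) = -210/11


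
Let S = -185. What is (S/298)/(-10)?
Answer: 37/596 ≈ 0.062081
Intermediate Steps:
(S/298)/(-10) = (-185/298)/(-10) = -(-37)/(2*298) = -⅒*(-185/298) = 37/596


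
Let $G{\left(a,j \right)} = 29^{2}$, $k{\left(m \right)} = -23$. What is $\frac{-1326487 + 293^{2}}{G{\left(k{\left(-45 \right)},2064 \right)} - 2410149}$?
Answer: $\frac{620319}{1204654} \approx 0.51494$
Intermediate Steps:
$G{\left(a,j \right)} = 841$
$\frac{-1326487 + 293^{2}}{G{\left(k{\left(-45 \right)},2064 \right)} - 2410149} = \frac{-1326487 + 293^{2}}{841 - 2410149} = \frac{-1326487 + 85849}{-2409308} = \left(-1240638\right) \left(- \frac{1}{2409308}\right) = \frac{620319}{1204654}$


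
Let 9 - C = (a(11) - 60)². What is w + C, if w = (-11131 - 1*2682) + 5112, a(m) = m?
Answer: -11093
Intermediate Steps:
w = -8701 (w = (-11131 - 2682) + 5112 = -13813 + 5112 = -8701)
C = -2392 (C = 9 - (11 - 60)² = 9 - 1*(-49)² = 9 - 1*2401 = 9 - 2401 = -2392)
w + C = -8701 - 2392 = -11093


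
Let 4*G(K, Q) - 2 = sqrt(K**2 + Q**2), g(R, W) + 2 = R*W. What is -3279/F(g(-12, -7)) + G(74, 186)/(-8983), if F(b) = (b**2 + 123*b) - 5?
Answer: -58927319/301918630 - sqrt(10018)/17966 ≈ -0.20075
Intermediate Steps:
g(R, W) = -2 + R*W
F(b) = -5 + b**2 + 123*b
G(K, Q) = 1/2 + sqrt(K**2 + Q**2)/4
-3279/F(g(-12, -7)) + G(74, 186)/(-8983) = -3279/(-5 + (-2 - 12*(-7))**2 + 123*(-2 - 12*(-7))) + (1/2 + sqrt(74**2 + 186**2)/4)/(-8983) = -3279/(-5 + (-2 + 84)**2 + 123*(-2 + 84)) + (1/2 + sqrt(5476 + 34596)/4)*(-1/8983) = -3279/(-5 + 82**2 + 123*82) + (1/2 + sqrt(40072)/4)*(-1/8983) = -3279/(-5 + 6724 + 10086) + (1/2 + (2*sqrt(10018))/4)*(-1/8983) = -3279/16805 + (1/2 + sqrt(10018)/2)*(-1/8983) = -3279*1/16805 + (-1/17966 - sqrt(10018)/17966) = -3279/16805 + (-1/17966 - sqrt(10018)/17966) = -58927319/301918630 - sqrt(10018)/17966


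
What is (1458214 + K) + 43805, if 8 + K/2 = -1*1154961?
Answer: -807919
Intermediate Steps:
K = -2309938 (K = -16 + 2*(-1*1154961) = -16 + 2*(-1154961) = -16 - 2309922 = -2309938)
(1458214 + K) + 43805 = (1458214 - 2309938) + 43805 = -851724 + 43805 = -807919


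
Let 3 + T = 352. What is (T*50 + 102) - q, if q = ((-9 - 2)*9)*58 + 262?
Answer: 23032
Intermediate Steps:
T = 349 (T = -3 + 352 = 349)
q = -5480 (q = -11*9*58 + 262 = -99*58 + 262 = -5742 + 262 = -5480)
(T*50 + 102) - q = (349*50 + 102) - 1*(-5480) = (17450 + 102) + 5480 = 17552 + 5480 = 23032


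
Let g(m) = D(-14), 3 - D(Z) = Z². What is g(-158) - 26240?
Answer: -26433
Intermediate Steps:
D(Z) = 3 - Z²
g(m) = -193 (g(m) = 3 - 1*(-14)² = 3 - 1*196 = 3 - 196 = -193)
g(-158) - 26240 = -193 - 26240 = -26433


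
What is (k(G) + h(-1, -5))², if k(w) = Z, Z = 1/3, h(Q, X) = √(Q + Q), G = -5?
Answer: -17/9 + 2*I*√2/3 ≈ -1.8889 + 0.94281*I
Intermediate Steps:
h(Q, X) = √2*√Q (h(Q, X) = √(2*Q) = √2*√Q)
Z = ⅓ ≈ 0.33333
k(w) = ⅓
(k(G) + h(-1, -5))² = (⅓ + √2*√(-1))² = (⅓ + √2*I)² = (⅓ + I*√2)²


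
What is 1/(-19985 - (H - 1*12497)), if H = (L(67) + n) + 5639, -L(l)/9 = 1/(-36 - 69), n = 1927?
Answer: -35/526893 ≈ -6.6427e-5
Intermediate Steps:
L(l) = 3/35 (L(l) = -9/(-36 - 69) = -9/(-105) = -9*(-1/105) = 3/35)
H = 264813/35 (H = (3/35 + 1927) + 5639 = 67448/35 + 5639 = 264813/35 ≈ 7566.1)
1/(-19985 - (H - 1*12497)) = 1/(-19985 - (264813/35 - 1*12497)) = 1/(-19985 - (264813/35 - 12497)) = 1/(-19985 - 1*(-172582/35)) = 1/(-19985 + 172582/35) = 1/(-526893/35) = -35/526893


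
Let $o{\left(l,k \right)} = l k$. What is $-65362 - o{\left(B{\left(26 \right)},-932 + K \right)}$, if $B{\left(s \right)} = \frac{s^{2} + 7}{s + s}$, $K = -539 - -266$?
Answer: $- \frac{2575809}{52} \approx -49535.0$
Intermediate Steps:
$K = -273$ ($K = -539 + 266 = -273$)
$B{\left(s \right)} = \frac{7 + s^{2}}{2 s}$
$o{\left(l,k \right)} = k l$
$-65362 - o{\left(B{\left(26 \right)},-932 + K \right)} = -65362 - \left(-932 - 273\right) \frac{7 + 26^{2}}{2 \cdot 26} = -65362 - - 1205 \cdot \frac{1}{2} \cdot \frac{1}{26} \left(7 + 676\right) = -65362 - - 1205 \cdot \frac{1}{2} \cdot \frac{1}{26} \cdot 683 = -65362 - \left(-1205\right) \frac{683}{52} = -65362 - - \frac{823015}{52} = -65362 + \frac{823015}{52} = - \frac{2575809}{52}$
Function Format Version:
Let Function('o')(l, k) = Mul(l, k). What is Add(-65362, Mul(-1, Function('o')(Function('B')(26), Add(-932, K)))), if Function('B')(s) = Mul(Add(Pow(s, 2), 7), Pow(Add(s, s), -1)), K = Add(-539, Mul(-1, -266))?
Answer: Rational(-2575809, 52) ≈ -49535.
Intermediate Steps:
K = -273 (K = Add(-539, 266) = -273)
Function('B')(s) = Mul(Rational(1, 2), Pow(s, -1), Add(7, Pow(s, 2))) (Function('B')(s) = Mul(Add(7, Pow(s, 2)), Pow(Mul(2, s), -1)) = Mul(Add(7, Pow(s, 2)), Mul(Rational(1, 2), Pow(s, -1))) = Mul(Rational(1, 2), Pow(s, -1), Add(7, Pow(s, 2))))
Function('o')(l, k) = Mul(k, l)
Add(-65362, Mul(-1, Function('o')(Function('B')(26), Add(-932, K)))) = Add(-65362, Mul(-1, Mul(Add(-932, -273), Mul(Rational(1, 2), Pow(26, -1), Add(7, Pow(26, 2)))))) = Add(-65362, Mul(-1, Mul(-1205, Mul(Rational(1, 2), Rational(1, 26), Add(7, 676))))) = Add(-65362, Mul(-1, Mul(-1205, Mul(Rational(1, 2), Rational(1, 26), 683)))) = Add(-65362, Mul(-1, Mul(-1205, Rational(683, 52)))) = Add(-65362, Mul(-1, Rational(-823015, 52))) = Add(-65362, Rational(823015, 52)) = Rational(-2575809, 52)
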